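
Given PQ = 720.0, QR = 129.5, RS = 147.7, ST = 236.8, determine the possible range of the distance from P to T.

206.0 ≤ PT ≤ 1234.0

The maximum is all hops collinear in one direction: 720.0 + 129.5 + 147.7 + 236.8 = 1234.0.
The longest hop is 720.0; the others sum to 514.0. Folding the others back against it leaves at least 720.0 − 514.0 = 206.0.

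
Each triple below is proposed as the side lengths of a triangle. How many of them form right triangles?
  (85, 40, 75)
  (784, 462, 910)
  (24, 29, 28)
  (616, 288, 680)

(85,40,75): 40²+75² = 7225 = 85² → right
(784,462,910): 462²+784² = 828100 = 910² → right
(24,29,28): 24²+28² = 1360 > 841 = 29² → acute
(616,288,680): 288²+616² = 462400 = 680² → right
3 of the 4 are right.

3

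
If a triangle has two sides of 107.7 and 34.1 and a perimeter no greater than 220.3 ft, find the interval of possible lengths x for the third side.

Triangle inequality alone gives 73.6 < x < 141.8.
The perimeter condition gives x ≤ 220.3 − 107.7 − 34.1 = 78.5.
Intersecting the two: 73.6 < x ≤ 78.5.

73.6 < x ≤ 78.5 ft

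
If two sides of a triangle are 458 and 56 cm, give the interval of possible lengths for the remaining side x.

402 < x < 514 (cm)

By the triangle inequality, x must be less than 458 + 56 = 514 and greater than |458 − 56| = 402.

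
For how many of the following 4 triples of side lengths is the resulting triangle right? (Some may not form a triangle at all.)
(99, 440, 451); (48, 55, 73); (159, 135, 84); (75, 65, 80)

(99,440,451): 99²+440² = 203401 = 451² → right
(48,55,73): 48²+55² = 5329 = 73² → right
(159,135,84): 84²+135² = 25281 = 159² → right
(75,65,80): 65²+75² = 9850 > 6400 = 80² → acute
3 of the 4 are right.

3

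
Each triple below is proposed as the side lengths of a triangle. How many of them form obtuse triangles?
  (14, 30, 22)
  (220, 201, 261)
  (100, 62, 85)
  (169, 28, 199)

(14,30,22): 14²+22² = 680 < 900 = 30² → obtuse
(220,201,261): 201²+220² = 88801 > 68121 = 261² → acute
(100,62,85): 62²+85² = 11069 > 10000 = 100² → acute
(169,28,199): 28+169 ≤ 199, not a triangle
1 of the 4 is obtuse.

1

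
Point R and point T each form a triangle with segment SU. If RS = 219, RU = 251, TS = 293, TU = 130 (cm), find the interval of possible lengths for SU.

163 < SU < 423

From triangle RSU: |219 − 251| < SU < 219 + 251, i.e. 32 < SU < 470.
From triangle TSU: 163 < SU < 423.
Both must hold, so SU lies in the intersection.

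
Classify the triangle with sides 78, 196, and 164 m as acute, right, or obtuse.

obtuse

Compare the square of the longest side to the sum of squares of the other two: 78² + 164² = 32980 < 38416 = 196².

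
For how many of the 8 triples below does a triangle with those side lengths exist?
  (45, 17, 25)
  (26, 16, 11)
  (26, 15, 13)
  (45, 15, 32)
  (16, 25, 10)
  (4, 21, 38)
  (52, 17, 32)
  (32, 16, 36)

5

(17,25,45): 17+25 ≤ 45 → not valid
(11,16,26): 11+16 > 26 → valid
(13,15,26): 13+15 > 26 → valid
(15,32,45): 15+32 > 45 → valid
(10,16,25): 10+16 > 25 → valid
(4,21,38): 4+21 ≤ 38 → not valid
(17,32,52): 17+32 ≤ 52 → not valid
(16,32,36): 16+32 > 36 → valid
5 of the 8 triples form a triangle.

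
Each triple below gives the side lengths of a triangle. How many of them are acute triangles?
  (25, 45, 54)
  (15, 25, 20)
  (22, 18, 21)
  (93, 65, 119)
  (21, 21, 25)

(25,45,54): 25²+45² = 2650 < 2916 = 54² → obtuse
(15,25,20): 15²+20² = 625 = 25² → right
(22,18,21): 18²+21² = 765 > 484 = 22² → acute
(93,65,119): 65²+93² = 12874 < 14161 = 119² → obtuse
(21,21,25): 21²+21² = 882 > 625 = 25² → acute
2 of the 5 are acute.

2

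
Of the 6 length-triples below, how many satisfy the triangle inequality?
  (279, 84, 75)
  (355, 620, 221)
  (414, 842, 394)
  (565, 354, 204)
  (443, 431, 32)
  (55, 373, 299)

(75,84,279): 75+84 ≤ 279 → not valid
(221,355,620): 221+355 ≤ 620 → not valid
(394,414,842): 394+414 ≤ 842 → not valid
(204,354,565): 204+354 ≤ 565 → not valid
(32,431,443): 32+431 > 443 → valid
(55,299,373): 55+299 ≤ 373 → not valid
1 of the 6 triples forms a triangle.

1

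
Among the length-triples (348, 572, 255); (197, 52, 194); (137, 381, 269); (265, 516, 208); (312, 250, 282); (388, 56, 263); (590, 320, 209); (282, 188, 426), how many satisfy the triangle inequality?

(255,348,572): 255+348 > 572 → valid
(52,194,197): 52+194 > 197 → valid
(137,269,381): 137+269 > 381 → valid
(208,265,516): 208+265 ≤ 516 → not valid
(250,282,312): 250+282 > 312 → valid
(56,263,388): 56+263 ≤ 388 → not valid
(209,320,590): 209+320 ≤ 590 → not valid
(188,282,426): 188+282 > 426 → valid
5 of the 8 triples form a triangle.

5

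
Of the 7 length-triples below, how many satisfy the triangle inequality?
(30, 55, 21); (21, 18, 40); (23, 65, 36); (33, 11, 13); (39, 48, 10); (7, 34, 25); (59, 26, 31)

(21,30,55): 21+30 ≤ 55 → not valid
(18,21,40): 18+21 ≤ 40 → not valid
(23,36,65): 23+36 ≤ 65 → not valid
(11,13,33): 11+13 ≤ 33 → not valid
(10,39,48): 10+39 > 48 → valid
(7,25,34): 7+25 ≤ 34 → not valid
(26,31,59): 26+31 ≤ 59 → not valid
1 of the 7 triples forms a triangle.

1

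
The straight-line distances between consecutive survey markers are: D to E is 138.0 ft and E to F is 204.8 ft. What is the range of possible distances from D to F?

By the triangle inequality, |138.0 − 204.8| ≤ DF ≤ 138.0 + 204.8.

66.8 ≤ DF ≤ 342.8 ft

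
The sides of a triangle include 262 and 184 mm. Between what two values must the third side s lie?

By the triangle inequality, s must be less than 262 + 184 = 446 and greater than |262 − 184| = 78.

78 < s < 446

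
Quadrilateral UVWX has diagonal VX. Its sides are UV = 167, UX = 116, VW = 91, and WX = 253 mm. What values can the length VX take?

From triangle UVX: |167 − 116| < VX < 167 + 116, i.e. 51 < VX < 283.
From triangle WVX: 162 < VX < 344.
Both must hold, so VX lies in the intersection.

162 < VX < 283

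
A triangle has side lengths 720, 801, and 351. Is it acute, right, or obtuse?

Compare the square of the longest side to the sum of squares of the other two: 351² + 720² = 641601 = 801².

right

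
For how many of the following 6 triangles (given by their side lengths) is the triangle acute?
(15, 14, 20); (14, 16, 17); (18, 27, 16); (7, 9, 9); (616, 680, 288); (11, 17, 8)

3

(15,14,20): 14²+15² = 421 > 400 = 20² → acute
(14,16,17): 14²+16² = 452 > 289 = 17² → acute
(18,27,16): 16²+18² = 580 < 729 = 27² → obtuse
(7,9,9): 7²+9² = 130 > 81 = 9² → acute
(616,680,288): 288²+616² = 462400 = 680² → right
(11,17,8): 8²+11² = 185 < 289 = 17² → obtuse
3 of the 6 are acute.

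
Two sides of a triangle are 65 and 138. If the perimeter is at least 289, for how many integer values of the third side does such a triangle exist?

117

Triangle inequality: 73 < x < 203. Perimeter ≥ 289 gives x ≥ 289 − 65 − 138 = 86.
So 86 ≤ x < 203; integers 86 through 202: 117 values.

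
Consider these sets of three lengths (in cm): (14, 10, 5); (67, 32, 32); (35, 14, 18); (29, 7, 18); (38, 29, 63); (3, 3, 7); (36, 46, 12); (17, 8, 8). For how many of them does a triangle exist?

3

(5,10,14): 5+10 > 14 → valid
(32,32,67): 32+32 ≤ 67 → not valid
(14,18,35): 14+18 ≤ 35 → not valid
(7,18,29): 7+18 ≤ 29 → not valid
(29,38,63): 29+38 > 63 → valid
(3,3,7): 3+3 ≤ 7 → not valid
(12,36,46): 12+36 > 46 → valid
(8,8,17): 8+8 ≤ 17 → not valid
3 of the 8 triples form a triangle.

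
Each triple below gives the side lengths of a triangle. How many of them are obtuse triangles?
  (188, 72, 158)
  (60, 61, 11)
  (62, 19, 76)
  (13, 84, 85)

(188,72,158): 72²+158² = 30148 < 35344 = 188² → obtuse
(60,61,11): 11²+60² = 3721 = 61² → right
(62,19,76): 19²+62² = 4205 < 5776 = 76² → obtuse
(13,84,85): 13²+84² = 7225 = 85² → right
2 of the 4 are obtuse.

2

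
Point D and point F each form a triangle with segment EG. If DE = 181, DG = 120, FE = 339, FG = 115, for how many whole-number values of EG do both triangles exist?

76

From triangle DEG: 61 < EG < 301.
From triangle FEG: 224 < EG < 454.
Intersection: 224 < EG < 301, so integers 225 through 300: 76 values.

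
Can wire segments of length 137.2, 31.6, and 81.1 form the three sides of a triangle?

The longest side is 137.2, but the other two sum to only 112.7.
112.7 < 137.2, so the triangle inequality fails.

No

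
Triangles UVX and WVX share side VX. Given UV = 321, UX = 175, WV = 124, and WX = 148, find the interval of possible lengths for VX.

146 < VX < 272

From triangle UVX: |321 − 175| < VX < 321 + 175, i.e. 146 < VX < 496.
From triangle WVX: 24 < VX < 272.
Both must hold, so VX lies in the intersection.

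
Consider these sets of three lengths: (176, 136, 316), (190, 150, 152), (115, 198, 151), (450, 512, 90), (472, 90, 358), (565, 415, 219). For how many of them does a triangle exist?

4

(136,176,316): 136+176 ≤ 316 → not valid
(150,152,190): 150+152 > 190 → valid
(115,151,198): 115+151 > 198 → valid
(90,450,512): 90+450 > 512 → valid
(90,358,472): 90+358 ≤ 472 → not valid
(219,415,565): 219+415 > 565 → valid
4 of the 6 triples form a triangle.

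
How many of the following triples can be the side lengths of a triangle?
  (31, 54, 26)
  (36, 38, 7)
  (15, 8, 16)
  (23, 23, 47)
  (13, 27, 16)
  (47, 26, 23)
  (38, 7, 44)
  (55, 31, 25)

(26,31,54): 26+31 > 54 → valid
(7,36,38): 7+36 > 38 → valid
(8,15,16): 8+15 > 16 → valid
(23,23,47): 23+23 ≤ 47 → not valid
(13,16,27): 13+16 > 27 → valid
(23,26,47): 23+26 > 47 → valid
(7,38,44): 7+38 > 44 → valid
(25,31,55): 25+31 > 55 → valid
7 of the 8 triples form a triangle.

7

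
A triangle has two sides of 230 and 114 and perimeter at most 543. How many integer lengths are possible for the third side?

Triangle inequality: 116 < x < 344. Perimeter ≤ 543 gives x ≤ 543 − 230 − 114 = 199.
So 116 < x ≤ 199; integers 117 through 199: 83 values.

83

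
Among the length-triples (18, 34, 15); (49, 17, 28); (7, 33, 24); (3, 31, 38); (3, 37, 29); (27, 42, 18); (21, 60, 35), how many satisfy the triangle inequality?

(15,18,34): 15+18 ≤ 34 → not valid
(17,28,49): 17+28 ≤ 49 → not valid
(7,24,33): 7+24 ≤ 33 → not valid
(3,31,38): 3+31 ≤ 38 → not valid
(3,29,37): 3+29 ≤ 37 → not valid
(18,27,42): 18+27 > 42 → valid
(21,35,60): 21+35 ≤ 60 → not valid
1 of the 7 triples forms a triangle.

1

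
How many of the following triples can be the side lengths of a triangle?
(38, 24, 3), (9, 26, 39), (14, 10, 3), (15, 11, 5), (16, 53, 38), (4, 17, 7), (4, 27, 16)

(3,24,38): 3+24 ≤ 38 → not valid
(9,26,39): 9+26 ≤ 39 → not valid
(3,10,14): 3+10 ≤ 14 → not valid
(5,11,15): 5+11 > 15 → valid
(16,38,53): 16+38 > 53 → valid
(4,7,17): 4+7 ≤ 17 → not valid
(4,16,27): 4+16 ≤ 27 → not valid
2 of the 7 triples form a triangle.

2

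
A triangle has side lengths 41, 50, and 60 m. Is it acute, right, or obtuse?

acute

Compare the square of the longest side to the sum of squares of the other two: 41² + 50² = 4181 > 3600 = 60².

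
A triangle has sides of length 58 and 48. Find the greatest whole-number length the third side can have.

The third side must be strictly less than 58 + 48 = 106.
The largest integer below 106 is 105.

105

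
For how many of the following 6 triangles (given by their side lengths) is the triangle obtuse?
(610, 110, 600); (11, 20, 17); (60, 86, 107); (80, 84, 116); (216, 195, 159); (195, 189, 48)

(610,110,600): 110²+600² = 372100 = 610² → right
(11,20,17): 11²+17² = 410 > 400 = 20² → acute
(60,86,107): 60²+86² = 10996 < 11449 = 107² → obtuse
(80,84,116): 80²+84² = 13456 = 116² → right
(216,195,159): 159²+195² = 63306 > 46656 = 216² → acute
(195,189,48): 48²+189² = 38025 = 195² → right
1 of the 6 is obtuse.

1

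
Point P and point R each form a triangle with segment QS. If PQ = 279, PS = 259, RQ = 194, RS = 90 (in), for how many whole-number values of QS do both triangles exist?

From triangle PQS: 20 < QS < 538.
From triangle RQS: 104 < QS < 284.
Intersection: 104 < QS < 284, so integers 105 through 283: 179 values.

179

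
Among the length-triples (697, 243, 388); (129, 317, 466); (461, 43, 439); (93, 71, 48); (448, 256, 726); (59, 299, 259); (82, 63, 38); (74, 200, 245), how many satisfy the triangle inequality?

5

(243,388,697): 243+388 ≤ 697 → not valid
(129,317,466): 129+317 ≤ 466 → not valid
(43,439,461): 43+439 > 461 → valid
(48,71,93): 48+71 > 93 → valid
(256,448,726): 256+448 ≤ 726 → not valid
(59,259,299): 59+259 > 299 → valid
(38,63,82): 38+63 > 82 → valid
(74,200,245): 74+200 > 245 → valid
5 of the 8 triples form a triangle.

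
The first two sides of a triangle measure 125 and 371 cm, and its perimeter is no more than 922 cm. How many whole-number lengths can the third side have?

Triangle inequality: 246 < x < 496. Perimeter ≤ 922 gives x ≤ 922 − 125 − 371 = 426.
So 246 < x ≤ 426; integers 247 through 426: 180 values.

180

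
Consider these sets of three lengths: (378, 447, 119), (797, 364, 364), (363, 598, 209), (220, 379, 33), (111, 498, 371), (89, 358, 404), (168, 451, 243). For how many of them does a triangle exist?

2

(119,378,447): 119+378 > 447 → valid
(364,364,797): 364+364 ≤ 797 → not valid
(209,363,598): 209+363 ≤ 598 → not valid
(33,220,379): 33+220 ≤ 379 → not valid
(111,371,498): 111+371 ≤ 498 → not valid
(89,358,404): 89+358 > 404 → valid
(168,243,451): 168+243 ≤ 451 → not valid
2 of the 7 triples form a triangle.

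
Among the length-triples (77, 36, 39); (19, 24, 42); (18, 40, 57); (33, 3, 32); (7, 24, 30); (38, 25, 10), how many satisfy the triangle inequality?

(36,39,77): 36+39 ≤ 77 → not valid
(19,24,42): 19+24 > 42 → valid
(18,40,57): 18+40 > 57 → valid
(3,32,33): 3+32 > 33 → valid
(7,24,30): 7+24 > 30 → valid
(10,25,38): 10+25 ≤ 38 → not valid
4 of the 6 triples form a triangle.

4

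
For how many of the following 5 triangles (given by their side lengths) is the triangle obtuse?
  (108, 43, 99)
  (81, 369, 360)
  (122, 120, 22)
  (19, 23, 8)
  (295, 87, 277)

3

(108,43,99): 43²+99² = 11650 < 11664 = 108² → obtuse
(81,369,360): 81²+360² = 136161 = 369² → right
(122,120,22): 22²+120² = 14884 = 122² → right
(19,23,8): 8²+19² = 425 < 529 = 23² → obtuse
(295,87,277): 87²+277² = 84298 < 87025 = 295² → obtuse
3 of the 5 are obtuse.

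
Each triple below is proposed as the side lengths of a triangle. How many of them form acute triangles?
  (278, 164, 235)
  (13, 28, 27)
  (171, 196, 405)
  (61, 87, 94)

3

(278,164,235): 164²+235² = 82121 > 77284 = 278² → acute
(13,28,27): 13²+27² = 898 > 784 = 28² → acute
(171,196,405): 171+196 ≤ 405, not a triangle
(61,87,94): 61²+87² = 11290 > 8836 = 94² → acute
3 of the 4 are acute.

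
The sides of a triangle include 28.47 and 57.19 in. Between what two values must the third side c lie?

By the triangle inequality, c must be less than 28.47 + 57.19 = 85.66 and greater than |28.47 − 57.19| = 28.72.

28.72 < c < 85.66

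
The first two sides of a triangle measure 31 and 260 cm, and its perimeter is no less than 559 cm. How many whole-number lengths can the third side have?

23

Triangle inequality: 229 < x < 291. Perimeter ≥ 559 gives x ≥ 559 − 31 − 260 = 268.
So 268 ≤ x < 291; integers 268 through 290: 23 values.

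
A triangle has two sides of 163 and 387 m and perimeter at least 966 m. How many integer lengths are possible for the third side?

Triangle inequality: 224 < x < 550. Perimeter ≥ 966 gives x ≥ 966 − 163 − 387 = 416.
So 416 ≤ x < 550; integers 416 through 549: 134 values.

134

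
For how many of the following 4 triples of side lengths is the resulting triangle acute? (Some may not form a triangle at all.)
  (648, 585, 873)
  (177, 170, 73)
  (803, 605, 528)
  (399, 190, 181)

1

(648,585,873): 585²+648² = 762129 = 873² → right
(177,170,73): 73²+170² = 34229 > 31329 = 177² → acute
(803,605,528): 528²+605² = 644809 = 803² → right
(399,190,181): 181+190 ≤ 399, not a triangle
1 of the 4 is acute.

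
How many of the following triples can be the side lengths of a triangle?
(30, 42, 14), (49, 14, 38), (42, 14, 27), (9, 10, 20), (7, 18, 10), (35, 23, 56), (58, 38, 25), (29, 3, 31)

(14,30,42): 14+30 > 42 → valid
(14,38,49): 14+38 > 49 → valid
(14,27,42): 14+27 ≤ 42 → not valid
(9,10,20): 9+10 ≤ 20 → not valid
(7,10,18): 7+10 ≤ 18 → not valid
(23,35,56): 23+35 > 56 → valid
(25,38,58): 25+38 > 58 → valid
(3,29,31): 3+29 > 31 → valid
5 of the 8 triples form a triangle.

5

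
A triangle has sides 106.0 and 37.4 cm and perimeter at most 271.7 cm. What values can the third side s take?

Triangle inequality alone gives 68.6 < s < 143.4.
The perimeter condition gives s ≤ 271.7 − 106.0 − 37.4 = 128.3.
Intersecting the two: 68.6 < s ≤ 128.3.

68.6 < s ≤ 128.3 cm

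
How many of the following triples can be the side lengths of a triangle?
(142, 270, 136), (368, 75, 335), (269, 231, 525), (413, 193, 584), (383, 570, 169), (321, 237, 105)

4

(136,142,270): 136+142 > 270 → valid
(75,335,368): 75+335 > 368 → valid
(231,269,525): 231+269 ≤ 525 → not valid
(193,413,584): 193+413 > 584 → valid
(169,383,570): 169+383 ≤ 570 → not valid
(105,237,321): 105+237 > 321 → valid
4 of the 6 triples form a triangle.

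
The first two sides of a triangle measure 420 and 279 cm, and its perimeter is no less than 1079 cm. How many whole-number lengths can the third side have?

Triangle inequality: 141 < x < 699. Perimeter ≥ 1079 gives x ≥ 1079 − 420 − 279 = 380.
So 380 ≤ x < 699; integers 380 through 698: 319 values.

319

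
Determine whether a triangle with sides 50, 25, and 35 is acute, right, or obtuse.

obtuse

Compare the square of the longest side to the sum of squares of the other two: 25² + 35² = 1850 < 2500 = 50².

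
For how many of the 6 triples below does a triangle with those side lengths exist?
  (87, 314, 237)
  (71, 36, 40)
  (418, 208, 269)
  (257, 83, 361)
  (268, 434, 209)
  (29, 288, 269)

(87,237,314): 87+237 > 314 → valid
(36,40,71): 36+40 > 71 → valid
(208,269,418): 208+269 > 418 → valid
(83,257,361): 83+257 ≤ 361 → not valid
(209,268,434): 209+268 > 434 → valid
(29,269,288): 29+269 > 288 → valid
5 of the 6 triples form a triangle.

5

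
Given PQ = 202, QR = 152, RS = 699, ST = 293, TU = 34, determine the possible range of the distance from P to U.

The maximum is all hops collinear in one direction: 202 + 152 + 699 + 293 + 34 = 1380.
The longest hop is 699; the others sum to 681. Folding the others back against it leaves at least 699 − 681 = 18.

18 ≤ PU ≤ 1380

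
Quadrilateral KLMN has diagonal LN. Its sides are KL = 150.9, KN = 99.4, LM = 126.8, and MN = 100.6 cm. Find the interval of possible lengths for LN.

51.5 < LN < 227.4

From triangle KLN: |150.9 − 99.4| < LN < 150.9 + 99.4, i.e. 51.5 < LN < 250.3.
From triangle MLN: 26.2 < LN < 227.4.
Both must hold, so LN lies in the intersection.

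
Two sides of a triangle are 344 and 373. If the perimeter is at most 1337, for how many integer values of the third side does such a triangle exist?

591

Triangle inequality: 29 < x < 717. Perimeter ≤ 1337 gives x ≤ 1337 − 344 − 373 = 620.
So 29 < x ≤ 620; integers 30 through 620: 591 values.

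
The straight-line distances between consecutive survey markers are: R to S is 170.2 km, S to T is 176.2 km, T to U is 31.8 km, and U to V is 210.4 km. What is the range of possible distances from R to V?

The maximum is all hops collinear in one direction: 170.2 + 176.2 + 31.8 + 210.4 = 588.6.
The longest hop is 210.4; the others sum to 378.2. Since 210.4 ≤ 378.2, the path can fold back on itself completely, so the minimum distance is 0.

0 ≤ RV ≤ 588.6 km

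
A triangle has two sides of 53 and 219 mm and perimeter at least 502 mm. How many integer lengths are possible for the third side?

Triangle inequality: 166 < x < 272. Perimeter ≥ 502 gives x ≥ 502 − 53 − 219 = 230.
So 230 ≤ x < 272; integers 230 through 271: 42 values.

42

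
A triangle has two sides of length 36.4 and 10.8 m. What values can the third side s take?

25.6 < s < 47.2 (m)

By the triangle inequality, s must be less than 36.4 + 10.8 = 47.2 and greater than |36.4 − 10.8| = 25.6.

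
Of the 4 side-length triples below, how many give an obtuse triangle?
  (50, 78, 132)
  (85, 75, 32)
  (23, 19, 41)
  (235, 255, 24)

(50,78,132): 50+78 ≤ 132, not a triangle
(85,75,32): 32²+75² = 6649 < 7225 = 85² → obtuse
(23,19,41): 19²+23² = 890 < 1681 = 41² → obtuse
(235,255,24): 24²+235² = 55801 < 65025 = 255² → obtuse
3 of the 4 are obtuse.

3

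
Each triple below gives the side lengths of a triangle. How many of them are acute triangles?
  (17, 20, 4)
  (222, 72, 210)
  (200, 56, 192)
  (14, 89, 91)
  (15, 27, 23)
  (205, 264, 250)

(17,20,4): 4²+17² = 305 < 400 = 20² → obtuse
(222,72,210): 72²+210² = 49284 = 222² → right
(200,56,192): 56²+192² = 40000 = 200² → right
(14,89,91): 14²+89² = 8117 < 8281 = 91² → obtuse
(15,27,23): 15²+23² = 754 > 729 = 27² → acute
(205,264,250): 205²+250² = 104525 > 69696 = 264² → acute
2 of the 6 are acute.

2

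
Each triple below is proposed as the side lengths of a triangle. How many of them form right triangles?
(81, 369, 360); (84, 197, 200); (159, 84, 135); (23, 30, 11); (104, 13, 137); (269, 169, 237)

2

(81,369,360): 81²+360² = 136161 = 369² → right
(84,197,200): 84²+197² = 45865 > 40000 = 200² → acute
(159,84,135): 84²+135² = 25281 = 159² → right
(23,30,11): 11²+23² = 650 < 900 = 30² → obtuse
(104,13,137): 13+104 ≤ 137, not a triangle
(269,169,237): 169²+237² = 84730 > 72361 = 269² → acute
2 of the 6 are right.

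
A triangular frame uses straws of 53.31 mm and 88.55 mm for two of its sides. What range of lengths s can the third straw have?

35.24 < s < 141.86 (mm)

By the triangle inequality, s must be less than 53.31 + 88.55 = 141.86 and greater than |53.31 − 88.55| = 35.24.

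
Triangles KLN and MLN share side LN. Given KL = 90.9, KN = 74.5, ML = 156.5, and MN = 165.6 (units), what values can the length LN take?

16.4 < LN < 165.4

From triangle KLN: |90.9 − 74.5| < LN < 90.9 + 74.5, i.e. 16.4 < LN < 165.4.
From triangle MLN: 9.1 < LN < 322.1.
Both must hold, so LN lies in the intersection.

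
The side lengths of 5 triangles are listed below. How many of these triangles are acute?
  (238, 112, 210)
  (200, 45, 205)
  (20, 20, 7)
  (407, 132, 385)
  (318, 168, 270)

(238,112,210): 112²+210² = 56644 = 238² → right
(200,45,205): 45²+200² = 42025 = 205² → right
(20,20,7): 7²+20² = 449 > 400 = 20² → acute
(407,132,385): 132²+385² = 165649 = 407² → right
(318,168,270): 168²+270² = 101124 = 318² → right
1 of the 5 is acute.

1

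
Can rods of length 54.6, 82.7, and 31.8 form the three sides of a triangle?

Yes

The longest side is 82.7, and the other two sum to 86.4.
Since 86.4 > 82.7, the triangle inequality holds.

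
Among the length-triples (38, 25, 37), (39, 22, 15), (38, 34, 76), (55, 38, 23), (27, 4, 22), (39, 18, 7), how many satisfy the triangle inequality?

(25,37,38): 25+37 > 38 → valid
(15,22,39): 15+22 ≤ 39 → not valid
(34,38,76): 34+38 ≤ 76 → not valid
(23,38,55): 23+38 > 55 → valid
(4,22,27): 4+22 ≤ 27 → not valid
(7,18,39): 7+18 ≤ 39 → not valid
2 of the 6 triples form a triangle.

2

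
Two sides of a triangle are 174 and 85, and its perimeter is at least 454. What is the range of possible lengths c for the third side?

195 ≤ c < 259

Triangle inequality alone gives 89 < c < 259.
The perimeter condition gives c ≥ 454 − 174 − 85 = 195.
Intersecting the two: 195 ≤ c < 259.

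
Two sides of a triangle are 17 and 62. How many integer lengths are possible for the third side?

33

The third side lies in the open interval (45, 79).
Integers from 46 to 78 inclusive: 78 − 46 + 1 = 33.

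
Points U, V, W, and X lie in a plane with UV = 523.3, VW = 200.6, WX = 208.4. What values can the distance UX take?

The maximum is all hops collinear in one direction: 523.3 + 200.6 + 208.4 = 932.3.
The longest hop is 523.3; the others sum to 409.0. Folding the others back against it leaves at least 523.3 − 409.0 = 114.3.

114.3 ≤ UX ≤ 932.3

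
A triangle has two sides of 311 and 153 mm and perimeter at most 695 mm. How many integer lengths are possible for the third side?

Triangle inequality: 158 < x < 464. Perimeter ≤ 695 gives x ≤ 695 − 311 − 153 = 231.
So 158 < x ≤ 231; integers 159 through 231: 73 values.

73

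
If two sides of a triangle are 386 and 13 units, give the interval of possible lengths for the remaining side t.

373 < t < 399

By the triangle inequality, t must be less than 386 + 13 = 399 and greater than |386 − 13| = 373.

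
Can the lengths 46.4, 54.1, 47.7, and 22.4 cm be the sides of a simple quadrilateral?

Yes

A quadrilateral exists iff every side is shorter than the sum of the others — equivalently, the longest side is less than the sum of the rest.
Longest side 54.1 < 116.5 (sum of the remaining 3), so yes.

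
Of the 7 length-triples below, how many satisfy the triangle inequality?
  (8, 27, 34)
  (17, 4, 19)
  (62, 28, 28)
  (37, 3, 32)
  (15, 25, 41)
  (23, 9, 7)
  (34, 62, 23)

2

(8,27,34): 8+27 > 34 → valid
(4,17,19): 4+17 > 19 → valid
(28,28,62): 28+28 ≤ 62 → not valid
(3,32,37): 3+32 ≤ 37 → not valid
(15,25,41): 15+25 ≤ 41 → not valid
(7,9,23): 7+9 ≤ 23 → not valid
(23,34,62): 23+34 ≤ 62 → not valid
2 of the 7 triples form a triangle.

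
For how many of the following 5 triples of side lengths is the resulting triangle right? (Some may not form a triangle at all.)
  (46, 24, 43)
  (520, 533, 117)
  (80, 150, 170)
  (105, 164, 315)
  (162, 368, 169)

(46,24,43): 24²+43² = 2425 > 2116 = 46² → acute
(520,533,117): 117²+520² = 284089 = 533² → right
(80,150,170): 80²+150² = 28900 = 170² → right
(105,164,315): 105+164 ≤ 315, not a triangle
(162,368,169): 162+169 ≤ 368, not a triangle
2 of the 5 are right.

2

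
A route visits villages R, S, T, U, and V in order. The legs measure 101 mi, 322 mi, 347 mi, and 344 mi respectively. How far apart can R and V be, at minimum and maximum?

The maximum is all hops collinear in one direction: 101 + 322 + 347 + 344 = 1114.
The longest hop is 347; the others sum to 767. Since 347 ≤ 767, the path can fold back on itself completely, so the minimum distance is 0.

0 ≤ RV ≤ 1114 mi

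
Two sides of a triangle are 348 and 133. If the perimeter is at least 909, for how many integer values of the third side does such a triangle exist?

53

Triangle inequality: 215 < x < 481. Perimeter ≥ 909 gives x ≥ 909 − 348 − 133 = 428.
So 428 ≤ x < 481; integers 428 through 480: 53 values.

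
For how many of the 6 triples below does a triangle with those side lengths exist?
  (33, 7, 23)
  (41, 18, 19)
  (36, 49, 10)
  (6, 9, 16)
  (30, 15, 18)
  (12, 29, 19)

2

(7,23,33): 7+23 ≤ 33 → not valid
(18,19,41): 18+19 ≤ 41 → not valid
(10,36,49): 10+36 ≤ 49 → not valid
(6,9,16): 6+9 ≤ 16 → not valid
(15,18,30): 15+18 > 30 → valid
(12,19,29): 12+19 > 29 → valid
2 of the 6 triples form a triangle.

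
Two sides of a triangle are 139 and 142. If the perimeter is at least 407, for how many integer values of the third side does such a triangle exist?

155

Triangle inequality: 3 < x < 281. Perimeter ≥ 407 gives x ≥ 407 − 139 − 142 = 126.
So 126 ≤ x < 281; integers 126 through 280: 155 values.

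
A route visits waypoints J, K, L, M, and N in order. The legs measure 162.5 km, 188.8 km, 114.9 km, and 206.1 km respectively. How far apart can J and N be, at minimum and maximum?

The maximum is all hops collinear in one direction: 162.5 + 188.8 + 114.9 + 206.1 = 672.3.
The longest hop is 206.1; the others sum to 466.2. Since 206.1 ≤ 466.2, the path can fold back on itself completely, so the minimum distance is 0.

0 ≤ JN ≤ 672.3 km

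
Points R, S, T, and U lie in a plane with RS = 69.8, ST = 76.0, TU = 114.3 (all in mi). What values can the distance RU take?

The maximum is all hops collinear in one direction: 69.8 + 76.0 + 114.3 = 260.1.
The longest hop is 114.3; the others sum to 145.8. Since 114.3 ≤ 145.8, the path can fold back on itself completely, so the minimum distance is 0.

0 ≤ RU ≤ 260.1 mi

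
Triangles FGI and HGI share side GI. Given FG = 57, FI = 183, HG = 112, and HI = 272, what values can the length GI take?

160 < GI < 240

From triangle FGI: |57 − 183| < GI < 57 + 183, i.e. 126 < GI < 240.
From triangle HGI: 160 < GI < 384.
Both must hold, so GI lies in the intersection.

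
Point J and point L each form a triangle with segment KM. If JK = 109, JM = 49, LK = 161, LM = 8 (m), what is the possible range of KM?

From triangle JKM: |109 − 49| < KM < 109 + 49, i.e. 60 < KM < 158.
From triangle LKM: 153 < KM < 169.
Both must hold, so KM lies in the intersection.

153 < KM < 158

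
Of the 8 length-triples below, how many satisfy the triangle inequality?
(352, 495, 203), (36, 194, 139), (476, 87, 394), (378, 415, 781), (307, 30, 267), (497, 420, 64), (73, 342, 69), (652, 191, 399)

3

(203,352,495): 203+352 > 495 → valid
(36,139,194): 36+139 ≤ 194 → not valid
(87,394,476): 87+394 > 476 → valid
(378,415,781): 378+415 > 781 → valid
(30,267,307): 30+267 ≤ 307 → not valid
(64,420,497): 64+420 ≤ 497 → not valid
(69,73,342): 69+73 ≤ 342 → not valid
(191,399,652): 191+399 ≤ 652 → not valid
3 of the 8 triples form a triangle.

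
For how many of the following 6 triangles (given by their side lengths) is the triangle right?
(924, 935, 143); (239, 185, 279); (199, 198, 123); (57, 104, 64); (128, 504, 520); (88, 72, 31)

(924,935,143): 143²+924² = 874225 = 935² → right
(239,185,279): 185²+239² = 91346 > 77841 = 279² → acute
(199,198,123): 123²+198² = 54333 > 39601 = 199² → acute
(57,104,64): 57²+64² = 7345 < 10816 = 104² → obtuse
(128,504,520): 128²+504² = 270400 = 520² → right
(88,72,31): 31²+72² = 6145 < 7744 = 88² → obtuse
2 of the 6 are right.

2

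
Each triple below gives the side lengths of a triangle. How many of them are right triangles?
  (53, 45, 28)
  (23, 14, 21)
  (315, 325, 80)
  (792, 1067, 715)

(53,45,28): 28²+45² = 2809 = 53² → right
(23,14,21): 14²+21² = 637 > 529 = 23² → acute
(315,325,80): 80²+315² = 105625 = 325² → right
(792,1067,715): 715²+792² = 1138489 = 1067² → right
3 of the 4 are right.

3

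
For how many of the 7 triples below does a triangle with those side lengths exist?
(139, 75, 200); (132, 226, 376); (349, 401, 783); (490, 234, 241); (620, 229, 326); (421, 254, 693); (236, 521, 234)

(75,139,200): 75+139 > 200 → valid
(132,226,376): 132+226 ≤ 376 → not valid
(349,401,783): 349+401 ≤ 783 → not valid
(234,241,490): 234+241 ≤ 490 → not valid
(229,326,620): 229+326 ≤ 620 → not valid
(254,421,693): 254+421 ≤ 693 → not valid
(234,236,521): 234+236 ≤ 521 → not valid
1 of the 7 triples forms a triangle.

1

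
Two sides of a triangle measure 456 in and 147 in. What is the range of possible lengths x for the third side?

By the triangle inequality, x must be less than 456 + 147 = 603 and greater than |456 − 147| = 309.

309 < x < 603 (in)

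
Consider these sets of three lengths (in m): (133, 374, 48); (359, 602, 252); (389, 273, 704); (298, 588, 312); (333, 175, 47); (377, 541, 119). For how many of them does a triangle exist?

2

(48,133,374): 48+133 ≤ 374 → not valid
(252,359,602): 252+359 > 602 → valid
(273,389,704): 273+389 ≤ 704 → not valid
(298,312,588): 298+312 > 588 → valid
(47,175,333): 47+175 ≤ 333 → not valid
(119,377,541): 119+377 ≤ 541 → not valid
2 of the 6 triples form a triangle.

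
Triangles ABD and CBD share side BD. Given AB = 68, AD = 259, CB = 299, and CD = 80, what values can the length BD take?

From triangle ABD: |68 − 259| < BD < 68 + 259, i.e. 191 < BD < 327.
From triangle CBD: 219 < BD < 379.
Both must hold, so BD lies in the intersection.

219 < BD < 327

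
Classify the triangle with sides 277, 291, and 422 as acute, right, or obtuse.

obtuse

Compare the square of the longest side to the sum of squares of the other two: 277² + 291² = 161410 < 178084 = 422².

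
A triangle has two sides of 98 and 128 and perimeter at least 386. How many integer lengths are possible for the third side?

Triangle inequality: 30 < x < 226. Perimeter ≥ 386 gives x ≥ 386 − 98 − 128 = 160.
So 160 ≤ x < 226; integers 160 through 225: 66 values.

66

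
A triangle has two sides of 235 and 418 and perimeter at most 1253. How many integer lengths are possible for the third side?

417

Triangle inequality: 183 < x < 653. Perimeter ≤ 1253 gives x ≤ 1253 − 235 − 418 = 600.
So 183 < x ≤ 600; integers 184 through 600: 417 values.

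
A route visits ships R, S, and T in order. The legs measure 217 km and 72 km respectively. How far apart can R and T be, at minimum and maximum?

By the triangle inequality, |217 − 72| ≤ RT ≤ 217 + 72.

145 ≤ RT ≤ 289 km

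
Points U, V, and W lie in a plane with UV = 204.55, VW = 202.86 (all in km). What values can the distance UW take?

By the triangle inequality, |204.55 − 202.86| ≤ UW ≤ 204.55 + 202.86.

1.69 ≤ UW ≤ 407.41 km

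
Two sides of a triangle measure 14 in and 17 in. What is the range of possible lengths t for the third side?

3 < t < 31 (in)

By the triangle inequality, t must be less than 14 + 17 = 31 and greater than |14 − 17| = 3.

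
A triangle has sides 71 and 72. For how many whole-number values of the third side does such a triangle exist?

The third side lies in the open interval (1, 143).
Integers from 2 to 142 inclusive: 142 − 2 + 1 = 141.

141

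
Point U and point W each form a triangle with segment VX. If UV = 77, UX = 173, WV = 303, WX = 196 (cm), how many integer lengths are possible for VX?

142

From triangle UVX: 96 < VX < 250.
From triangle WVX: 107 < VX < 499.
Intersection: 107 < VX < 250, so integers 108 through 249: 142 values.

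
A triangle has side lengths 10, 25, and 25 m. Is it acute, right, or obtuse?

acute

Compare the square of the longest side to the sum of squares of the other two: 10² + 25² = 725 > 625 = 25².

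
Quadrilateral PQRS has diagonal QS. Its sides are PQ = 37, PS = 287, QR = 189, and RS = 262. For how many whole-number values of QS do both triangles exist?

From triangle PQS: 250 < QS < 324.
From triangle RQS: 73 < QS < 451.
Intersection: 250 < QS < 324, so integers 251 through 323: 73 values.

73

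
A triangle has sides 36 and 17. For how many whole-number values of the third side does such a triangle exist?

33

The third side lies in the open interval (19, 53).
Integers from 20 to 52 inclusive: 52 − 20 + 1 = 33.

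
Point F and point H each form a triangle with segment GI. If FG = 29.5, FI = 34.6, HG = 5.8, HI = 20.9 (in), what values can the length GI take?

From triangle FGI: |29.5 − 34.6| < GI < 29.5 + 34.6, i.e. 5.1 < GI < 64.1.
From triangle HGI: 15.1 < GI < 26.7.
Both must hold, so GI lies in the intersection.

15.1 < GI < 26.7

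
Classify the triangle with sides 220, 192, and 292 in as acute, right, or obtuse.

Compare the square of the longest side to the sum of squares of the other two: 192² + 220² = 85264 = 292².

right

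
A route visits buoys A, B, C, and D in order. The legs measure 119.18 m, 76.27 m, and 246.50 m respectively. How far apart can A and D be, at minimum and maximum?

The maximum is all hops collinear in one direction: 119.18 + 76.27 + 246.50 = 441.95.
The longest hop is 246.50; the others sum to 195.45. Folding the others back against it leaves at least 246.50 − 195.45 = 51.05.

51.05 ≤ AD ≤ 441.95 m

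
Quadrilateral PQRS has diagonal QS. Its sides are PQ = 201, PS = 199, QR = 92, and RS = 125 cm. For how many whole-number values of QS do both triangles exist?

From triangle PQS: 2 < QS < 400.
From triangle RQS: 33 < QS < 217.
Intersection: 33 < QS < 217, so integers 34 through 216: 183 values.

183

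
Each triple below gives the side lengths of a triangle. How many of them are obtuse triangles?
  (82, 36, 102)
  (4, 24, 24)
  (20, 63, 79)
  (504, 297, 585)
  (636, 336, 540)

2

(82,36,102): 36²+82² = 8020 < 10404 = 102² → obtuse
(4,24,24): 4²+24² = 592 > 576 = 24² → acute
(20,63,79): 20²+63² = 4369 < 6241 = 79² → obtuse
(504,297,585): 297²+504² = 342225 = 585² → right
(636,336,540): 336²+540² = 404496 = 636² → right
2 of the 5 are obtuse.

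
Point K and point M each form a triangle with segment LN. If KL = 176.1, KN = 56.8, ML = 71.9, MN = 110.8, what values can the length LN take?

119.3 < LN < 182.7

From triangle KLN: |176.1 − 56.8| < LN < 176.1 + 56.8, i.e. 119.3 < LN < 232.9.
From triangle MLN: 38.9 < LN < 182.7.
Both must hold, so LN lies in the intersection.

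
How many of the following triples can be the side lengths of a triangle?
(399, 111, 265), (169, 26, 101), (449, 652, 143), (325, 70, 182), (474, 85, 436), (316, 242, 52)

1

(111,265,399): 111+265 ≤ 399 → not valid
(26,101,169): 26+101 ≤ 169 → not valid
(143,449,652): 143+449 ≤ 652 → not valid
(70,182,325): 70+182 ≤ 325 → not valid
(85,436,474): 85+436 > 474 → valid
(52,242,316): 52+242 ≤ 316 → not valid
1 of the 6 triples forms a triangle.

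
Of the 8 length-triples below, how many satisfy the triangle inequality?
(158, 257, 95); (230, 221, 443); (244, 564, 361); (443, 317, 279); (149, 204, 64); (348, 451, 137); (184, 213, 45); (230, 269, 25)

6

(95,158,257): 95+158 ≤ 257 → not valid
(221,230,443): 221+230 > 443 → valid
(244,361,564): 244+361 > 564 → valid
(279,317,443): 279+317 > 443 → valid
(64,149,204): 64+149 > 204 → valid
(137,348,451): 137+348 > 451 → valid
(45,184,213): 45+184 > 213 → valid
(25,230,269): 25+230 ≤ 269 → not valid
6 of the 8 triples form a triangle.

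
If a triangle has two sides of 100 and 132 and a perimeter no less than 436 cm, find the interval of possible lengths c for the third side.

204 ≤ c < 232

Triangle inequality alone gives 32 < c < 232.
The perimeter condition gives c ≥ 436 − 100 − 132 = 204.
Intersecting the two: 204 ≤ c < 232.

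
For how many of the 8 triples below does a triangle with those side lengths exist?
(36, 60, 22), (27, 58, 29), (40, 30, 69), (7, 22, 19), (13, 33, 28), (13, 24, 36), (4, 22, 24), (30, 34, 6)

6

(22,36,60): 22+36 ≤ 60 → not valid
(27,29,58): 27+29 ≤ 58 → not valid
(30,40,69): 30+40 > 69 → valid
(7,19,22): 7+19 > 22 → valid
(13,28,33): 13+28 > 33 → valid
(13,24,36): 13+24 > 36 → valid
(4,22,24): 4+22 > 24 → valid
(6,30,34): 6+30 > 34 → valid
6 of the 8 triples form a triangle.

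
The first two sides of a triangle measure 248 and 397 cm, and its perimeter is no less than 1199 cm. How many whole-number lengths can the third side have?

Triangle inequality: 149 < x < 645. Perimeter ≥ 1199 gives x ≥ 1199 − 248 − 397 = 554.
So 554 ≤ x < 645; integers 554 through 644: 91 values.

91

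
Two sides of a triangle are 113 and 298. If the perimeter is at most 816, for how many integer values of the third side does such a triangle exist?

220

Triangle inequality: 185 < x < 411. Perimeter ≤ 816 gives x ≤ 816 − 113 − 298 = 405.
So 185 < x ≤ 405; integers 186 through 405: 220 values.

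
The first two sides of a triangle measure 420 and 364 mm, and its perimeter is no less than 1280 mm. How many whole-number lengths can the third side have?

288

Triangle inequality: 56 < x < 784. Perimeter ≥ 1280 gives x ≥ 1280 − 420 − 364 = 496.
So 496 ≤ x < 784; integers 496 through 783: 288 values.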